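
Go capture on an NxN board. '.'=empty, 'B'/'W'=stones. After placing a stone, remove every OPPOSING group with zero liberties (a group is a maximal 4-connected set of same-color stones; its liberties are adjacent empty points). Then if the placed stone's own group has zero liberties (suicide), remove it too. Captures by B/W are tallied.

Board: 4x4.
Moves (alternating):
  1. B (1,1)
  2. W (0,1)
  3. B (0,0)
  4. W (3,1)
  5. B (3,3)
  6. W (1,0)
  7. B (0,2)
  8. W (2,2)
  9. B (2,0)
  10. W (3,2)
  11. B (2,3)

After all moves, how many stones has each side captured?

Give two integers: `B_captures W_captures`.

Move 1: B@(1,1) -> caps B=0 W=0
Move 2: W@(0,1) -> caps B=0 W=0
Move 3: B@(0,0) -> caps B=0 W=0
Move 4: W@(3,1) -> caps B=0 W=0
Move 5: B@(3,3) -> caps B=0 W=0
Move 6: W@(1,0) -> caps B=0 W=1
Move 7: B@(0,2) -> caps B=0 W=1
Move 8: W@(2,2) -> caps B=0 W=1
Move 9: B@(2,0) -> caps B=0 W=1
Move 10: W@(3,2) -> caps B=0 W=1
Move 11: B@(2,3) -> caps B=0 W=1

Answer: 0 1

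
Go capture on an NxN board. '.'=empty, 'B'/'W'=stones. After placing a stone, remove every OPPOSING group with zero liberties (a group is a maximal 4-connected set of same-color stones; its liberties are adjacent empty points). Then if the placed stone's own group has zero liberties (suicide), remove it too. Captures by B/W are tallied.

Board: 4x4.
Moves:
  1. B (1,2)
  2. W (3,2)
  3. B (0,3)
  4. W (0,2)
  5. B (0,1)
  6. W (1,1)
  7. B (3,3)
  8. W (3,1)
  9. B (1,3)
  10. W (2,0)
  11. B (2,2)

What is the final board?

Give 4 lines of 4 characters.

Answer: .B.B
.WBB
W.B.
.WWB

Derivation:
Move 1: B@(1,2) -> caps B=0 W=0
Move 2: W@(3,2) -> caps B=0 W=0
Move 3: B@(0,3) -> caps B=0 W=0
Move 4: W@(0,2) -> caps B=0 W=0
Move 5: B@(0,1) -> caps B=1 W=0
Move 6: W@(1,1) -> caps B=1 W=0
Move 7: B@(3,3) -> caps B=1 W=0
Move 8: W@(3,1) -> caps B=1 W=0
Move 9: B@(1,3) -> caps B=1 W=0
Move 10: W@(2,0) -> caps B=1 W=0
Move 11: B@(2,2) -> caps B=1 W=0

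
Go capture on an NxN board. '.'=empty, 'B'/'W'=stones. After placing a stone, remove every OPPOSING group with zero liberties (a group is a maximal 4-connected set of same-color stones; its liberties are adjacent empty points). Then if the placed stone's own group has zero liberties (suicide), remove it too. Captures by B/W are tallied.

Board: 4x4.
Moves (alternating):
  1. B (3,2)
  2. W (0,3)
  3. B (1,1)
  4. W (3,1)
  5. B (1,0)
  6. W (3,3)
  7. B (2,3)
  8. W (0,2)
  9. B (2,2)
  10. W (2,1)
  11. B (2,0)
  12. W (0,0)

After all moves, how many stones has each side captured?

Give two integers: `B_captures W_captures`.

Move 1: B@(3,2) -> caps B=0 W=0
Move 2: W@(0,3) -> caps B=0 W=0
Move 3: B@(1,1) -> caps B=0 W=0
Move 4: W@(3,1) -> caps B=0 W=0
Move 5: B@(1,0) -> caps B=0 W=0
Move 6: W@(3,3) -> caps B=0 W=0
Move 7: B@(2,3) -> caps B=1 W=0
Move 8: W@(0,2) -> caps B=1 W=0
Move 9: B@(2,2) -> caps B=1 W=0
Move 10: W@(2,1) -> caps B=1 W=0
Move 11: B@(2,0) -> caps B=1 W=0
Move 12: W@(0,0) -> caps B=1 W=0

Answer: 1 0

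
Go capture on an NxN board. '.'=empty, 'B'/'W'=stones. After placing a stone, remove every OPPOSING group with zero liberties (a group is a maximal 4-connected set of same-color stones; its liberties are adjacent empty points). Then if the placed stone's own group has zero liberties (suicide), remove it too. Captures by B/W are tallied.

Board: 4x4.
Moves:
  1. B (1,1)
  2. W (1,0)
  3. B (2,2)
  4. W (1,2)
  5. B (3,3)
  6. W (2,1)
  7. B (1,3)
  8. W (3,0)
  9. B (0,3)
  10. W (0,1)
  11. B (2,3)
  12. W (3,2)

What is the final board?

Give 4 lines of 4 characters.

Move 1: B@(1,1) -> caps B=0 W=0
Move 2: W@(1,0) -> caps B=0 W=0
Move 3: B@(2,2) -> caps B=0 W=0
Move 4: W@(1,2) -> caps B=0 W=0
Move 5: B@(3,3) -> caps B=0 W=0
Move 6: W@(2,1) -> caps B=0 W=0
Move 7: B@(1,3) -> caps B=0 W=0
Move 8: W@(3,0) -> caps B=0 W=0
Move 9: B@(0,3) -> caps B=0 W=0
Move 10: W@(0,1) -> caps B=0 W=1
Move 11: B@(2,3) -> caps B=0 W=1
Move 12: W@(3,2) -> caps B=0 W=1

Answer: .W.B
W.WB
.WBB
W.WB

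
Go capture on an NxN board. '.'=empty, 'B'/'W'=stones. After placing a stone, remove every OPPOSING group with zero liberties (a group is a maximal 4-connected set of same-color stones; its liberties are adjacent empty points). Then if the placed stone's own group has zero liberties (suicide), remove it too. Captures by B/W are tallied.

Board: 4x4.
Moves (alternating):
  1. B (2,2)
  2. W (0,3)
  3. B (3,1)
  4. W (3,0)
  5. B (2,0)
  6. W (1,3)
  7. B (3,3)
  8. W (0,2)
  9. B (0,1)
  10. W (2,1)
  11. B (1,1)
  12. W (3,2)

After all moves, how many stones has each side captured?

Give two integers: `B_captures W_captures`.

Move 1: B@(2,2) -> caps B=0 W=0
Move 2: W@(0,3) -> caps B=0 W=0
Move 3: B@(3,1) -> caps B=0 W=0
Move 4: W@(3,0) -> caps B=0 W=0
Move 5: B@(2,0) -> caps B=1 W=0
Move 6: W@(1,3) -> caps B=1 W=0
Move 7: B@(3,3) -> caps B=1 W=0
Move 8: W@(0,2) -> caps B=1 W=0
Move 9: B@(0,1) -> caps B=1 W=0
Move 10: W@(2,1) -> caps B=1 W=0
Move 11: B@(1,1) -> caps B=2 W=0
Move 12: W@(3,2) -> caps B=2 W=0

Answer: 2 0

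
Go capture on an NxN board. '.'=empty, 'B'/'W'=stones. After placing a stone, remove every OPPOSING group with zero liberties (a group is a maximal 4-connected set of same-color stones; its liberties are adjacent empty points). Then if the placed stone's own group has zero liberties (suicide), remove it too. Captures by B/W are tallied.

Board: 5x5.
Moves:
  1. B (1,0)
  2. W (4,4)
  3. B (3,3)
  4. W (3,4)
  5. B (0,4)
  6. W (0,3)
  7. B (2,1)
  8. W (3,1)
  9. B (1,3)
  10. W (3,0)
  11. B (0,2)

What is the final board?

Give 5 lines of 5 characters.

Answer: ..B.B
B..B.
.B...
WW.BW
....W

Derivation:
Move 1: B@(1,0) -> caps B=0 W=0
Move 2: W@(4,4) -> caps B=0 W=0
Move 3: B@(3,3) -> caps B=0 W=0
Move 4: W@(3,4) -> caps B=0 W=0
Move 5: B@(0,4) -> caps B=0 W=0
Move 6: W@(0,3) -> caps B=0 W=0
Move 7: B@(2,1) -> caps B=0 W=0
Move 8: W@(3,1) -> caps B=0 W=0
Move 9: B@(1,3) -> caps B=0 W=0
Move 10: W@(3,0) -> caps B=0 W=0
Move 11: B@(0,2) -> caps B=1 W=0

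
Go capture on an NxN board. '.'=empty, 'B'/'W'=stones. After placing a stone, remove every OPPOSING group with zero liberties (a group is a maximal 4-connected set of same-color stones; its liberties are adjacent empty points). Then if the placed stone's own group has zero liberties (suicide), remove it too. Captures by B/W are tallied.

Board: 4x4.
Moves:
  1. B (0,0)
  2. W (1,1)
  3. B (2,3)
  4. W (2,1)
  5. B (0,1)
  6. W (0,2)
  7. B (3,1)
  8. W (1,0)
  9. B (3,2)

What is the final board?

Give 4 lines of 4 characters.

Move 1: B@(0,0) -> caps B=0 W=0
Move 2: W@(1,1) -> caps B=0 W=0
Move 3: B@(2,3) -> caps B=0 W=0
Move 4: W@(2,1) -> caps B=0 W=0
Move 5: B@(0,1) -> caps B=0 W=0
Move 6: W@(0,2) -> caps B=0 W=0
Move 7: B@(3,1) -> caps B=0 W=0
Move 8: W@(1,0) -> caps B=0 W=2
Move 9: B@(3,2) -> caps B=0 W=2

Answer: ..W.
WW..
.W.B
.BB.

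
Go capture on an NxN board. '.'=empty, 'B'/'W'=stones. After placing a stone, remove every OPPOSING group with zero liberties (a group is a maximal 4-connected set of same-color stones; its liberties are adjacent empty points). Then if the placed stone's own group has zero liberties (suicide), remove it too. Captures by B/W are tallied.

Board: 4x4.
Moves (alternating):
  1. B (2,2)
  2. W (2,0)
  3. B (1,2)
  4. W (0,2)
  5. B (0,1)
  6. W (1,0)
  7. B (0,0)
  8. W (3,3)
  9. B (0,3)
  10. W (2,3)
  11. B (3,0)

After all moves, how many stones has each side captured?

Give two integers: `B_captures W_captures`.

Answer: 1 0

Derivation:
Move 1: B@(2,2) -> caps B=0 W=0
Move 2: W@(2,0) -> caps B=0 W=0
Move 3: B@(1,2) -> caps B=0 W=0
Move 4: W@(0,2) -> caps B=0 W=0
Move 5: B@(0,1) -> caps B=0 W=0
Move 6: W@(1,0) -> caps B=0 W=0
Move 7: B@(0,0) -> caps B=0 W=0
Move 8: W@(3,3) -> caps B=0 W=0
Move 9: B@(0,3) -> caps B=1 W=0
Move 10: W@(2,3) -> caps B=1 W=0
Move 11: B@(3,0) -> caps B=1 W=0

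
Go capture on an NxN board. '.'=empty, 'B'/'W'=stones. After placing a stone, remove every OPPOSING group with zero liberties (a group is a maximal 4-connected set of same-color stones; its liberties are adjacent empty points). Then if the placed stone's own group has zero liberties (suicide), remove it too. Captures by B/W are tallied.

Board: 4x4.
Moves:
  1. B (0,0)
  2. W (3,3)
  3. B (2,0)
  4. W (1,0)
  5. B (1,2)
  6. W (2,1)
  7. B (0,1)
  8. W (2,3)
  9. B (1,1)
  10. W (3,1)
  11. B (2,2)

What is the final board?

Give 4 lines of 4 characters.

Answer: BB..
.BB.
BWBW
.W.W

Derivation:
Move 1: B@(0,0) -> caps B=0 W=0
Move 2: W@(3,3) -> caps B=0 W=0
Move 3: B@(2,0) -> caps B=0 W=0
Move 4: W@(1,0) -> caps B=0 W=0
Move 5: B@(1,2) -> caps B=0 W=0
Move 6: W@(2,1) -> caps B=0 W=0
Move 7: B@(0,1) -> caps B=0 W=0
Move 8: W@(2,3) -> caps B=0 W=0
Move 9: B@(1,1) -> caps B=1 W=0
Move 10: W@(3,1) -> caps B=1 W=0
Move 11: B@(2,2) -> caps B=1 W=0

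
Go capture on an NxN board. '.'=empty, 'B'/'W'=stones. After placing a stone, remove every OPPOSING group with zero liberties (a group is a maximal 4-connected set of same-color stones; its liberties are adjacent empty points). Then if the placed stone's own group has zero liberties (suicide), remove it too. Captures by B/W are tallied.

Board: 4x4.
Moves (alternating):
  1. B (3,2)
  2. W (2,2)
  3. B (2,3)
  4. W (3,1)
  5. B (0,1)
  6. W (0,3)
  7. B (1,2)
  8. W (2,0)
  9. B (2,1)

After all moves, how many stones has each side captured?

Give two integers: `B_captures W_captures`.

Answer: 1 0

Derivation:
Move 1: B@(3,2) -> caps B=0 W=0
Move 2: W@(2,2) -> caps B=0 W=0
Move 3: B@(2,3) -> caps B=0 W=0
Move 4: W@(3,1) -> caps B=0 W=0
Move 5: B@(0,1) -> caps B=0 W=0
Move 6: W@(0,3) -> caps B=0 W=0
Move 7: B@(1,2) -> caps B=0 W=0
Move 8: W@(2,0) -> caps B=0 W=0
Move 9: B@(2,1) -> caps B=1 W=0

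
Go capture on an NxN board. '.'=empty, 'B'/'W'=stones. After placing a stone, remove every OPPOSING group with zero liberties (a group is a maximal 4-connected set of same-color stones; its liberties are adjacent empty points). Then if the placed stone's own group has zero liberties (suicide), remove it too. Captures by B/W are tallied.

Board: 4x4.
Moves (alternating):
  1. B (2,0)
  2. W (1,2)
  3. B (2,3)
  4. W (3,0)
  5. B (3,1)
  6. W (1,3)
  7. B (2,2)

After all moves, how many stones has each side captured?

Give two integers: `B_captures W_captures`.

Move 1: B@(2,0) -> caps B=0 W=0
Move 2: W@(1,2) -> caps B=0 W=0
Move 3: B@(2,3) -> caps B=0 W=0
Move 4: W@(3,0) -> caps B=0 W=0
Move 5: B@(3,1) -> caps B=1 W=0
Move 6: W@(1,3) -> caps B=1 W=0
Move 7: B@(2,2) -> caps B=1 W=0

Answer: 1 0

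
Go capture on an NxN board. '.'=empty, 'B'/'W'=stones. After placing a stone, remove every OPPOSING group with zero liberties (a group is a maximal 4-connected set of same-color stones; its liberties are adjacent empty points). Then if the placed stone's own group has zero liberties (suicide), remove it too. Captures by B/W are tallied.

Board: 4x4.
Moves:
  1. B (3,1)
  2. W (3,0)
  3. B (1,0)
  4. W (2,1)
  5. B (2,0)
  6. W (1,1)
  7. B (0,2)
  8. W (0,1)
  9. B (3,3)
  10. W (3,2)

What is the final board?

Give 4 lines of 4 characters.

Move 1: B@(3,1) -> caps B=0 W=0
Move 2: W@(3,0) -> caps B=0 W=0
Move 3: B@(1,0) -> caps B=0 W=0
Move 4: W@(2,1) -> caps B=0 W=0
Move 5: B@(2,0) -> caps B=1 W=0
Move 6: W@(1,1) -> caps B=1 W=0
Move 7: B@(0,2) -> caps B=1 W=0
Move 8: W@(0,1) -> caps B=1 W=0
Move 9: B@(3,3) -> caps B=1 W=0
Move 10: W@(3,2) -> caps B=1 W=0

Answer: .WB.
BW..
BW..
.BWB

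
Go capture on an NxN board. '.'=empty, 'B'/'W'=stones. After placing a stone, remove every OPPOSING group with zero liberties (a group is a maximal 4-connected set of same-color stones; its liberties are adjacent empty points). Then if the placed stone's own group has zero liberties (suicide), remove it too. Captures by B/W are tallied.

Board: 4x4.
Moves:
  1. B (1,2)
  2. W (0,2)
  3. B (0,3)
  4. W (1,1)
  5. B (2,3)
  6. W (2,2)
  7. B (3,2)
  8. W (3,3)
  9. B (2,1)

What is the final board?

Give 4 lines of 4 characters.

Move 1: B@(1,2) -> caps B=0 W=0
Move 2: W@(0,2) -> caps B=0 W=0
Move 3: B@(0,3) -> caps B=0 W=0
Move 4: W@(1,1) -> caps B=0 W=0
Move 5: B@(2,3) -> caps B=0 W=0
Move 6: W@(2,2) -> caps B=0 W=0
Move 7: B@(3,2) -> caps B=0 W=0
Move 8: W@(3,3) -> caps B=0 W=0
Move 9: B@(2,1) -> caps B=1 W=0

Answer: ..WB
.WB.
.B.B
..B.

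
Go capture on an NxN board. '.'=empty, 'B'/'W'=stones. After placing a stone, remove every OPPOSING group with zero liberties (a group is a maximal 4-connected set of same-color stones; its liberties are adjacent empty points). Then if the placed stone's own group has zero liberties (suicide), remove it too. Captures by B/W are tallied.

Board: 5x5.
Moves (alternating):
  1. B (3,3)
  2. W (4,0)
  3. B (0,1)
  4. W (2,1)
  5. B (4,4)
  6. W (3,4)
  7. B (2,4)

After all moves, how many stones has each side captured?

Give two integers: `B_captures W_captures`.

Answer: 1 0

Derivation:
Move 1: B@(3,3) -> caps B=0 W=0
Move 2: W@(4,0) -> caps B=0 W=0
Move 3: B@(0,1) -> caps B=0 W=0
Move 4: W@(2,1) -> caps B=0 W=0
Move 5: B@(4,4) -> caps B=0 W=0
Move 6: W@(3,4) -> caps B=0 W=0
Move 7: B@(2,4) -> caps B=1 W=0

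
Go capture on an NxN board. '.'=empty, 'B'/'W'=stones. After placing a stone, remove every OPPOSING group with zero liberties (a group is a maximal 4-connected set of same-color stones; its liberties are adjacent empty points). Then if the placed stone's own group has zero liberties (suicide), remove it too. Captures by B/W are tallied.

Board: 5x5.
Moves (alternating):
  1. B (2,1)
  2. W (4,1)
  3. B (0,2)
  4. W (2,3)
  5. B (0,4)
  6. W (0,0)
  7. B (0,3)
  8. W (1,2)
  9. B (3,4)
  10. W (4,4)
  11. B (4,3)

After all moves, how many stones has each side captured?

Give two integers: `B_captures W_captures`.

Answer: 1 0

Derivation:
Move 1: B@(2,1) -> caps B=0 W=0
Move 2: W@(4,1) -> caps B=0 W=0
Move 3: B@(0,2) -> caps B=0 W=0
Move 4: W@(2,3) -> caps B=0 W=0
Move 5: B@(0,4) -> caps B=0 W=0
Move 6: W@(0,0) -> caps B=0 W=0
Move 7: B@(0,3) -> caps B=0 W=0
Move 8: W@(1,2) -> caps B=0 W=0
Move 9: B@(3,4) -> caps B=0 W=0
Move 10: W@(4,4) -> caps B=0 W=0
Move 11: B@(4,3) -> caps B=1 W=0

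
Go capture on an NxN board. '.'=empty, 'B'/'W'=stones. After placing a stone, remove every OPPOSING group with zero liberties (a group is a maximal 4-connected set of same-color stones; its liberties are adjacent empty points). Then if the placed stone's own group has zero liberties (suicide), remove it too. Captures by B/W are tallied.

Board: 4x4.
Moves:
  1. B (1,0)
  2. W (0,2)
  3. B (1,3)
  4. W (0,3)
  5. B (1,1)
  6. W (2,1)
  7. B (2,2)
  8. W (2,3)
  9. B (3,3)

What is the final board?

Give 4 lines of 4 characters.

Move 1: B@(1,0) -> caps B=0 W=0
Move 2: W@(0,2) -> caps B=0 W=0
Move 3: B@(1,3) -> caps B=0 W=0
Move 4: W@(0,3) -> caps B=0 W=0
Move 5: B@(1,1) -> caps B=0 W=0
Move 6: W@(2,1) -> caps B=0 W=0
Move 7: B@(2,2) -> caps B=0 W=0
Move 8: W@(2,3) -> caps B=0 W=0
Move 9: B@(3,3) -> caps B=1 W=0

Answer: ..WW
BB.B
.WB.
...B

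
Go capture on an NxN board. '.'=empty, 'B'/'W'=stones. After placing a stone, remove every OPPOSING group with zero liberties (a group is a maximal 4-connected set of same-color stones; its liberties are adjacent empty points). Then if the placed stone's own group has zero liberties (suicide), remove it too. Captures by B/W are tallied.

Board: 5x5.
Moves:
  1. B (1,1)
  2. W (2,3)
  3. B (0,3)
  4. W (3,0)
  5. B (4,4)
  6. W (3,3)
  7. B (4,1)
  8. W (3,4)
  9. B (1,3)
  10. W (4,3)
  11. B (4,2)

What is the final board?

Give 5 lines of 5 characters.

Answer: ...B.
.B.B.
...W.
W..WW
.BBW.

Derivation:
Move 1: B@(1,1) -> caps B=0 W=0
Move 2: W@(2,3) -> caps B=0 W=0
Move 3: B@(0,3) -> caps B=0 W=0
Move 4: W@(3,0) -> caps B=0 W=0
Move 5: B@(4,4) -> caps B=0 W=0
Move 6: W@(3,3) -> caps B=0 W=0
Move 7: B@(4,1) -> caps B=0 W=0
Move 8: W@(3,4) -> caps B=0 W=0
Move 9: B@(1,3) -> caps B=0 W=0
Move 10: W@(4,3) -> caps B=0 W=1
Move 11: B@(4,2) -> caps B=0 W=1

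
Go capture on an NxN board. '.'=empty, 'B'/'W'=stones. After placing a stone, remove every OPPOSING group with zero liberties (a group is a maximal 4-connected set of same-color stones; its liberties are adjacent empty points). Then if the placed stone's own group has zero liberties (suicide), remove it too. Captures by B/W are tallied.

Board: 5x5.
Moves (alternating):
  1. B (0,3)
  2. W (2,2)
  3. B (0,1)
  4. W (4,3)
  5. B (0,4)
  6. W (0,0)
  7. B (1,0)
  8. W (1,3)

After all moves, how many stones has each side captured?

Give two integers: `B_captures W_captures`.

Answer: 1 0

Derivation:
Move 1: B@(0,3) -> caps B=0 W=0
Move 2: W@(2,2) -> caps B=0 W=0
Move 3: B@(0,1) -> caps B=0 W=0
Move 4: W@(4,3) -> caps B=0 W=0
Move 5: B@(0,4) -> caps B=0 W=0
Move 6: W@(0,0) -> caps B=0 W=0
Move 7: B@(1,0) -> caps B=1 W=0
Move 8: W@(1,3) -> caps B=1 W=0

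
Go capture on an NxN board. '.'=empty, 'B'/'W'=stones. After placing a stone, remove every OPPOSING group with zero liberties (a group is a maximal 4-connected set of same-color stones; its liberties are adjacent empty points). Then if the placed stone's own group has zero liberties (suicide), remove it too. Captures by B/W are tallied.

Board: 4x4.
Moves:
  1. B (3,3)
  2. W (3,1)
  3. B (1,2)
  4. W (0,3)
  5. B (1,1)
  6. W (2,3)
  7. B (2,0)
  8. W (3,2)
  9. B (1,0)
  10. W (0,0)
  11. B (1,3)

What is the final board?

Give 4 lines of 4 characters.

Move 1: B@(3,3) -> caps B=0 W=0
Move 2: W@(3,1) -> caps B=0 W=0
Move 3: B@(1,2) -> caps B=0 W=0
Move 4: W@(0,3) -> caps B=0 W=0
Move 5: B@(1,1) -> caps B=0 W=0
Move 6: W@(2,3) -> caps B=0 W=0
Move 7: B@(2,0) -> caps B=0 W=0
Move 8: W@(3,2) -> caps B=0 W=1
Move 9: B@(1,0) -> caps B=0 W=1
Move 10: W@(0,0) -> caps B=0 W=1
Move 11: B@(1,3) -> caps B=0 W=1

Answer: W..W
BBBB
B..W
.WW.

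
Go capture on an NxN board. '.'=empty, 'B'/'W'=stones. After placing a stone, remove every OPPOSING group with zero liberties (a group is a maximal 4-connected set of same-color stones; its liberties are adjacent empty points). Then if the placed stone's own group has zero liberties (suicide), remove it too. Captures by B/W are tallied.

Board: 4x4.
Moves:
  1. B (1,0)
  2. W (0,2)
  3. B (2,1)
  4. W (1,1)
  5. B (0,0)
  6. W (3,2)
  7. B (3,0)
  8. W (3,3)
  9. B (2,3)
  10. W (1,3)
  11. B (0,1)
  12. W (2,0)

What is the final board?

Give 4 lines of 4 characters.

Move 1: B@(1,0) -> caps B=0 W=0
Move 2: W@(0,2) -> caps B=0 W=0
Move 3: B@(2,1) -> caps B=0 W=0
Move 4: W@(1,1) -> caps B=0 W=0
Move 5: B@(0,0) -> caps B=0 W=0
Move 6: W@(3,2) -> caps B=0 W=0
Move 7: B@(3,0) -> caps B=0 W=0
Move 8: W@(3,3) -> caps B=0 W=0
Move 9: B@(2,3) -> caps B=0 W=0
Move 10: W@(1,3) -> caps B=0 W=0
Move 11: B@(0,1) -> caps B=0 W=0
Move 12: W@(2,0) -> caps B=0 W=3

Answer: ..W.
.W.W
WB.B
B.WW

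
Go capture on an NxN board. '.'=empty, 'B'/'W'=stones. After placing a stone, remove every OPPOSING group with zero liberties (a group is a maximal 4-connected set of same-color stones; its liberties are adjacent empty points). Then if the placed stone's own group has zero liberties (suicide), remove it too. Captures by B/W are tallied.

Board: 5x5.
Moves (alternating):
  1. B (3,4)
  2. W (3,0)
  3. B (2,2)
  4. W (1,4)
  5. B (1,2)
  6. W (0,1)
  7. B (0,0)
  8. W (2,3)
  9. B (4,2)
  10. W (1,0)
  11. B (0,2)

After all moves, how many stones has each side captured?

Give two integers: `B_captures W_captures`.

Answer: 0 1

Derivation:
Move 1: B@(3,4) -> caps B=0 W=0
Move 2: W@(3,0) -> caps B=0 W=0
Move 3: B@(2,2) -> caps B=0 W=0
Move 4: W@(1,4) -> caps B=0 W=0
Move 5: B@(1,2) -> caps B=0 W=0
Move 6: W@(0,1) -> caps B=0 W=0
Move 7: B@(0,0) -> caps B=0 W=0
Move 8: W@(2,3) -> caps B=0 W=0
Move 9: B@(4,2) -> caps B=0 W=0
Move 10: W@(1,0) -> caps B=0 W=1
Move 11: B@(0,2) -> caps B=0 W=1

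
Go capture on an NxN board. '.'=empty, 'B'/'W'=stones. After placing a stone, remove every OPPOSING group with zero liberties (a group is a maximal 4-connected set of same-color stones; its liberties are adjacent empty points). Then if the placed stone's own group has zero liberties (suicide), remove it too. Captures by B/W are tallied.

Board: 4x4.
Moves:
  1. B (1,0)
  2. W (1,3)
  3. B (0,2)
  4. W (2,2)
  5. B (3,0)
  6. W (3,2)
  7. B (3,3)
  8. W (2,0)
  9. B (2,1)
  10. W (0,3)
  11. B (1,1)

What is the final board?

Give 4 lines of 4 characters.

Move 1: B@(1,0) -> caps B=0 W=0
Move 2: W@(1,3) -> caps B=0 W=0
Move 3: B@(0,2) -> caps B=0 W=0
Move 4: W@(2,2) -> caps B=0 W=0
Move 5: B@(3,0) -> caps B=0 W=0
Move 6: W@(3,2) -> caps B=0 W=0
Move 7: B@(3,3) -> caps B=0 W=0
Move 8: W@(2,0) -> caps B=0 W=0
Move 9: B@(2,1) -> caps B=1 W=0
Move 10: W@(0,3) -> caps B=1 W=0
Move 11: B@(1,1) -> caps B=1 W=0

Answer: ..BW
BB.W
.BW.
B.WB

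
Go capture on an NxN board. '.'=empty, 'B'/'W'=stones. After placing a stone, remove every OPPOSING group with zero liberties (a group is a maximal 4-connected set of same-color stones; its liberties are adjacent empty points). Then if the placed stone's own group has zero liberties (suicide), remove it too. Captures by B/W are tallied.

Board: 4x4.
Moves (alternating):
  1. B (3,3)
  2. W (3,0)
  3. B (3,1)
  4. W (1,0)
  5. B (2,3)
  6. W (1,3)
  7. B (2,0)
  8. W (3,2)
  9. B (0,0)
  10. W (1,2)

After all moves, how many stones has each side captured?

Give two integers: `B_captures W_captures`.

Answer: 1 0

Derivation:
Move 1: B@(3,3) -> caps B=0 W=0
Move 2: W@(3,0) -> caps B=0 W=0
Move 3: B@(3,1) -> caps B=0 W=0
Move 4: W@(1,0) -> caps B=0 W=0
Move 5: B@(2,3) -> caps B=0 W=0
Move 6: W@(1,3) -> caps B=0 W=0
Move 7: B@(2,0) -> caps B=1 W=0
Move 8: W@(3,2) -> caps B=1 W=0
Move 9: B@(0,0) -> caps B=1 W=0
Move 10: W@(1,2) -> caps B=1 W=0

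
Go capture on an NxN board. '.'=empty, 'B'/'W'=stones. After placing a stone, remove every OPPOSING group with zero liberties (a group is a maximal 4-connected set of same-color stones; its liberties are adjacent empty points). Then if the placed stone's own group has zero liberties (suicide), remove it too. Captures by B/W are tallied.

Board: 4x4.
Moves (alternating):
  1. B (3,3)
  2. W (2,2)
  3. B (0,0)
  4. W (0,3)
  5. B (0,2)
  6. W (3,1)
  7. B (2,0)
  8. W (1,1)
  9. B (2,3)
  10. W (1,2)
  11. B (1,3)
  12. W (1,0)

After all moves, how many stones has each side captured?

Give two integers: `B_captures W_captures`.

Move 1: B@(3,3) -> caps B=0 W=0
Move 2: W@(2,2) -> caps B=0 W=0
Move 3: B@(0,0) -> caps B=0 W=0
Move 4: W@(0,3) -> caps B=0 W=0
Move 5: B@(0,2) -> caps B=0 W=0
Move 6: W@(3,1) -> caps B=0 W=0
Move 7: B@(2,0) -> caps B=0 W=0
Move 8: W@(1,1) -> caps B=0 W=0
Move 9: B@(2,3) -> caps B=0 W=0
Move 10: W@(1,2) -> caps B=0 W=0
Move 11: B@(1,3) -> caps B=1 W=0
Move 12: W@(1,0) -> caps B=1 W=0

Answer: 1 0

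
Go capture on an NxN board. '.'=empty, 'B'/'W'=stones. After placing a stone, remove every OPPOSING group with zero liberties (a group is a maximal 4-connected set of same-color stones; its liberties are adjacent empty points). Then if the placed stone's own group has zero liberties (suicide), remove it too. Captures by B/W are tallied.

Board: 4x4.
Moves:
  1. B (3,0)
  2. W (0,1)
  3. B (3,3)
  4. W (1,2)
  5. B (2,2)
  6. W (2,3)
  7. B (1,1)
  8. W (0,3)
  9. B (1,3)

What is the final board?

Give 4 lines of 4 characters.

Answer: .W.W
.BWB
..B.
B..B

Derivation:
Move 1: B@(3,0) -> caps B=0 W=0
Move 2: W@(0,1) -> caps B=0 W=0
Move 3: B@(3,3) -> caps B=0 W=0
Move 4: W@(1,2) -> caps B=0 W=0
Move 5: B@(2,2) -> caps B=0 W=0
Move 6: W@(2,3) -> caps B=0 W=0
Move 7: B@(1,1) -> caps B=0 W=0
Move 8: W@(0,3) -> caps B=0 W=0
Move 9: B@(1,3) -> caps B=1 W=0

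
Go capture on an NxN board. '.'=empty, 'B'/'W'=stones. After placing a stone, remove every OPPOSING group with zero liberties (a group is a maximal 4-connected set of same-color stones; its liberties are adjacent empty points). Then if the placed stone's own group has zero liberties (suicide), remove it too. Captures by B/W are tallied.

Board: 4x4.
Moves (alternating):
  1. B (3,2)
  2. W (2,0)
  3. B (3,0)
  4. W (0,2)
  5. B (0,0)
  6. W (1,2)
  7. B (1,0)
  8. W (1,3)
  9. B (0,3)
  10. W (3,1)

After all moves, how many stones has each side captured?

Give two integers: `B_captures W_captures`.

Answer: 0 1

Derivation:
Move 1: B@(3,2) -> caps B=0 W=0
Move 2: W@(2,0) -> caps B=0 W=0
Move 3: B@(3,0) -> caps B=0 W=0
Move 4: W@(0,2) -> caps B=0 W=0
Move 5: B@(0,0) -> caps B=0 W=0
Move 6: W@(1,2) -> caps B=0 W=0
Move 7: B@(1,0) -> caps B=0 W=0
Move 8: W@(1,3) -> caps B=0 W=0
Move 9: B@(0,3) -> caps B=0 W=0
Move 10: W@(3,1) -> caps B=0 W=1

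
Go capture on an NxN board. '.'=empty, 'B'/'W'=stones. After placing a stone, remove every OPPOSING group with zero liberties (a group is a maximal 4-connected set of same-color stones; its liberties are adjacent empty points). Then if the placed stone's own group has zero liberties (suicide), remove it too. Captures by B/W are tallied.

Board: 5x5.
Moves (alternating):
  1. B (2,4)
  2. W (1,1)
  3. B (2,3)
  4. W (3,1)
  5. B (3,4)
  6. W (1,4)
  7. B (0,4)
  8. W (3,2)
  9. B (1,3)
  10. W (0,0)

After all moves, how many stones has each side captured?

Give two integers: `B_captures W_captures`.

Answer: 1 0

Derivation:
Move 1: B@(2,4) -> caps B=0 W=0
Move 2: W@(1,1) -> caps B=0 W=0
Move 3: B@(2,3) -> caps B=0 W=0
Move 4: W@(3,1) -> caps B=0 W=0
Move 5: B@(3,4) -> caps B=0 W=0
Move 6: W@(1,4) -> caps B=0 W=0
Move 7: B@(0,4) -> caps B=0 W=0
Move 8: W@(3,2) -> caps B=0 W=0
Move 9: B@(1,3) -> caps B=1 W=0
Move 10: W@(0,0) -> caps B=1 W=0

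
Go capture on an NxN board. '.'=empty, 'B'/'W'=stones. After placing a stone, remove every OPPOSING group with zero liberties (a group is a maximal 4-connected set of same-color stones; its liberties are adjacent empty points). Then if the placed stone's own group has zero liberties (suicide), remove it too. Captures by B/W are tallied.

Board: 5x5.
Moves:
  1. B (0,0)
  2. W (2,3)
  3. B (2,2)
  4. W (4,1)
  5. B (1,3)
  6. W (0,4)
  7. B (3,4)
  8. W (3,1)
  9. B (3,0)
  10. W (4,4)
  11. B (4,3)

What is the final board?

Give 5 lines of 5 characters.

Answer: B...W
...B.
..BW.
BW..B
.W.B.

Derivation:
Move 1: B@(0,0) -> caps B=0 W=0
Move 2: W@(2,3) -> caps B=0 W=0
Move 3: B@(2,2) -> caps B=0 W=0
Move 4: W@(4,1) -> caps B=0 W=0
Move 5: B@(1,3) -> caps B=0 W=0
Move 6: W@(0,4) -> caps B=0 W=0
Move 7: B@(3,4) -> caps B=0 W=0
Move 8: W@(3,1) -> caps B=0 W=0
Move 9: B@(3,0) -> caps B=0 W=0
Move 10: W@(4,4) -> caps B=0 W=0
Move 11: B@(4,3) -> caps B=1 W=0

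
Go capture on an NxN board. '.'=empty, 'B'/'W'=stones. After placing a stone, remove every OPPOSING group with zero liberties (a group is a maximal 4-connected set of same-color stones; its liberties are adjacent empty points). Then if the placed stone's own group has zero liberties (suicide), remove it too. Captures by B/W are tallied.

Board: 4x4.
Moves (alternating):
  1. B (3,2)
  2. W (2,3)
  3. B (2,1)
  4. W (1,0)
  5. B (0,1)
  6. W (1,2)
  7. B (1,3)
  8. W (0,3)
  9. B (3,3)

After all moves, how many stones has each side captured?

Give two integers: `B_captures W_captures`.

Answer: 0 1

Derivation:
Move 1: B@(3,2) -> caps B=0 W=0
Move 2: W@(2,3) -> caps B=0 W=0
Move 3: B@(2,1) -> caps B=0 W=0
Move 4: W@(1,0) -> caps B=0 W=0
Move 5: B@(0,1) -> caps B=0 W=0
Move 6: W@(1,2) -> caps B=0 W=0
Move 7: B@(1,3) -> caps B=0 W=0
Move 8: W@(0,3) -> caps B=0 W=1
Move 9: B@(3,3) -> caps B=0 W=1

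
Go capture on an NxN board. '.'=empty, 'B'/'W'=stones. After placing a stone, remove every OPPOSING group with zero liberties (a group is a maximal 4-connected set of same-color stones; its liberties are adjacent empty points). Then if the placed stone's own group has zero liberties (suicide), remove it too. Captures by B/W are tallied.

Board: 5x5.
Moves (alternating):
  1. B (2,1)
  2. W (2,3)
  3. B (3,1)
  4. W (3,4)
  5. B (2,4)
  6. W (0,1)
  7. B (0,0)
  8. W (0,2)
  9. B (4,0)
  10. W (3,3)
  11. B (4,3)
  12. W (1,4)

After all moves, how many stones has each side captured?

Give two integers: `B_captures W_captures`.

Answer: 0 1

Derivation:
Move 1: B@(2,1) -> caps B=0 W=0
Move 2: W@(2,3) -> caps B=0 W=0
Move 3: B@(3,1) -> caps B=0 W=0
Move 4: W@(3,4) -> caps B=0 W=0
Move 5: B@(2,4) -> caps B=0 W=0
Move 6: W@(0,1) -> caps B=0 W=0
Move 7: B@(0,0) -> caps B=0 W=0
Move 8: W@(0,2) -> caps B=0 W=0
Move 9: B@(4,0) -> caps B=0 W=0
Move 10: W@(3,3) -> caps B=0 W=0
Move 11: B@(4,3) -> caps B=0 W=0
Move 12: W@(1,4) -> caps B=0 W=1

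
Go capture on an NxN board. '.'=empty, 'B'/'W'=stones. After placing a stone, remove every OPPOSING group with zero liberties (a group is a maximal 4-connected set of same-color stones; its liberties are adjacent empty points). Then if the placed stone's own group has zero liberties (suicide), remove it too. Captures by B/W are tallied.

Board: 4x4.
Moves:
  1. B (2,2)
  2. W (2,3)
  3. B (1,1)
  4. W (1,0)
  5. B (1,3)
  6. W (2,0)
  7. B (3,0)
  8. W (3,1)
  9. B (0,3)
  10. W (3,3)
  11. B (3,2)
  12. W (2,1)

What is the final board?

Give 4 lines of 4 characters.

Move 1: B@(2,2) -> caps B=0 W=0
Move 2: W@(2,3) -> caps B=0 W=0
Move 3: B@(1,1) -> caps B=0 W=0
Move 4: W@(1,0) -> caps B=0 W=0
Move 5: B@(1,3) -> caps B=0 W=0
Move 6: W@(2,0) -> caps B=0 W=0
Move 7: B@(3,0) -> caps B=0 W=0
Move 8: W@(3,1) -> caps B=0 W=1
Move 9: B@(0,3) -> caps B=0 W=1
Move 10: W@(3,3) -> caps B=0 W=1
Move 11: B@(3,2) -> caps B=2 W=1
Move 12: W@(2,1) -> caps B=2 W=1

Answer: ...B
WB.B
WWB.
.WB.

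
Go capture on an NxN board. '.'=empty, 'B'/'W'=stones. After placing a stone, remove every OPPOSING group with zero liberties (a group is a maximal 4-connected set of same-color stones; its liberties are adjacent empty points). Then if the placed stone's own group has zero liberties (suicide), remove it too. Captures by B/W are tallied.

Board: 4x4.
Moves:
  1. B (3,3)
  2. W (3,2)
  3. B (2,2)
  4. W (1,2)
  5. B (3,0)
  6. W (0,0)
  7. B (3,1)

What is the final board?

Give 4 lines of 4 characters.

Move 1: B@(3,3) -> caps B=0 W=0
Move 2: W@(3,2) -> caps B=0 W=0
Move 3: B@(2,2) -> caps B=0 W=0
Move 4: W@(1,2) -> caps B=0 W=0
Move 5: B@(3,0) -> caps B=0 W=0
Move 6: W@(0,0) -> caps B=0 W=0
Move 7: B@(3,1) -> caps B=1 W=0

Answer: W...
..W.
..B.
BB.B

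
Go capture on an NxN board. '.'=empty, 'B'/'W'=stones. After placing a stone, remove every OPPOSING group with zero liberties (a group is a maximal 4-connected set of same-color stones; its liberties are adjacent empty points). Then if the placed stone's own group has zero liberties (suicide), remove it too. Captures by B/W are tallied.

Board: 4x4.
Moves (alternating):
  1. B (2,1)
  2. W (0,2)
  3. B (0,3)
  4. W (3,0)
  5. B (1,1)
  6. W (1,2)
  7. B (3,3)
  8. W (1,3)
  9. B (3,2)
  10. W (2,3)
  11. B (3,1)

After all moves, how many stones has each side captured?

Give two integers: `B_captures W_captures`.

Move 1: B@(2,1) -> caps B=0 W=0
Move 2: W@(0,2) -> caps B=0 W=0
Move 3: B@(0,3) -> caps B=0 W=0
Move 4: W@(3,0) -> caps B=0 W=0
Move 5: B@(1,1) -> caps B=0 W=0
Move 6: W@(1,2) -> caps B=0 W=0
Move 7: B@(3,3) -> caps B=0 W=0
Move 8: W@(1,3) -> caps B=0 W=1
Move 9: B@(3,2) -> caps B=0 W=1
Move 10: W@(2,3) -> caps B=0 W=1
Move 11: B@(3,1) -> caps B=0 W=1

Answer: 0 1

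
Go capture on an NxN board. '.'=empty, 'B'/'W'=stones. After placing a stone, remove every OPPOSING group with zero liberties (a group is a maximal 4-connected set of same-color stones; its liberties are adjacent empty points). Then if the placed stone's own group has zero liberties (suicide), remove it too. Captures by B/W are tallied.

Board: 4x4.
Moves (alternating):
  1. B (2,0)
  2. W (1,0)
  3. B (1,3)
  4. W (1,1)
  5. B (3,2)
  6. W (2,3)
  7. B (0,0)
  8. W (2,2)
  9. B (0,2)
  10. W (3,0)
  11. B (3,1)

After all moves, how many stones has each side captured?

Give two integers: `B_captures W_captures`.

Answer: 1 0

Derivation:
Move 1: B@(2,0) -> caps B=0 W=0
Move 2: W@(1,0) -> caps B=0 W=0
Move 3: B@(1,3) -> caps B=0 W=0
Move 4: W@(1,1) -> caps B=0 W=0
Move 5: B@(3,2) -> caps B=0 W=0
Move 6: W@(2,3) -> caps B=0 W=0
Move 7: B@(0,0) -> caps B=0 W=0
Move 8: W@(2,2) -> caps B=0 W=0
Move 9: B@(0,2) -> caps B=0 W=0
Move 10: W@(3,0) -> caps B=0 W=0
Move 11: B@(3,1) -> caps B=1 W=0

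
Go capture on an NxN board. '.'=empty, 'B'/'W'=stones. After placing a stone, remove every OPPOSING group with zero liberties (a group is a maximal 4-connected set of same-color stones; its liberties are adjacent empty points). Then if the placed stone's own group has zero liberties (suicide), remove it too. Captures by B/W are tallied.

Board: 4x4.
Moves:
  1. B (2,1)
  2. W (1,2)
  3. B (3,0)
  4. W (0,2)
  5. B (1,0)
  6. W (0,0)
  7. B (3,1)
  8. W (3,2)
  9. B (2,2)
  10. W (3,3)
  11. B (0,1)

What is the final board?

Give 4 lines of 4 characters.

Answer: .BW.
B.W.
.BB.
BBWW

Derivation:
Move 1: B@(2,1) -> caps B=0 W=0
Move 2: W@(1,2) -> caps B=0 W=0
Move 3: B@(3,0) -> caps B=0 W=0
Move 4: W@(0,2) -> caps B=0 W=0
Move 5: B@(1,0) -> caps B=0 W=0
Move 6: W@(0,0) -> caps B=0 W=0
Move 7: B@(3,1) -> caps B=0 W=0
Move 8: W@(3,2) -> caps B=0 W=0
Move 9: B@(2,2) -> caps B=0 W=0
Move 10: W@(3,3) -> caps B=0 W=0
Move 11: B@(0,1) -> caps B=1 W=0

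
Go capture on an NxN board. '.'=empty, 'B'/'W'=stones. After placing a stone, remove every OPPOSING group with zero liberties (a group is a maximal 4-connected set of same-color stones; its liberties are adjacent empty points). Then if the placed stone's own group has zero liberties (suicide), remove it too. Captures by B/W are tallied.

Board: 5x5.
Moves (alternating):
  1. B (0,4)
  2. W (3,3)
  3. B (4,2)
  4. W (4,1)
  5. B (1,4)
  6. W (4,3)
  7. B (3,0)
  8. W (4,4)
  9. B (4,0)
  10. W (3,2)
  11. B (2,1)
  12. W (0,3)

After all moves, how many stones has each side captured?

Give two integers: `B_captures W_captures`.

Answer: 0 1

Derivation:
Move 1: B@(0,4) -> caps B=0 W=0
Move 2: W@(3,3) -> caps B=0 W=0
Move 3: B@(4,2) -> caps B=0 W=0
Move 4: W@(4,1) -> caps B=0 W=0
Move 5: B@(1,4) -> caps B=0 W=0
Move 6: W@(4,3) -> caps B=0 W=0
Move 7: B@(3,0) -> caps B=0 W=0
Move 8: W@(4,4) -> caps B=0 W=0
Move 9: B@(4,0) -> caps B=0 W=0
Move 10: W@(3,2) -> caps B=0 W=1
Move 11: B@(2,1) -> caps B=0 W=1
Move 12: W@(0,3) -> caps B=0 W=1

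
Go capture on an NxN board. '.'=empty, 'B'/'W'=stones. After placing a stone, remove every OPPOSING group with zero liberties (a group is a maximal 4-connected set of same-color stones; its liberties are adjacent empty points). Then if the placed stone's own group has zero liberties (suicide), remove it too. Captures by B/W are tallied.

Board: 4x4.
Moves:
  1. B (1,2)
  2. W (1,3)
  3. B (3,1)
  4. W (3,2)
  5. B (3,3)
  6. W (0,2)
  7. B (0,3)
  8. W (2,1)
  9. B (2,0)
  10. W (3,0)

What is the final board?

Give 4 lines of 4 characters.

Move 1: B@(1,2) -> caps B=0 W=0
Move 2: W@(1,3) -> caps B=0 W=0
Move 3: B@(3,1) -> caps B=0 W=0
Move 4: W@(3,2) -> caps B=0 W=0
Move 5: B@(3,3) -> caps B=0 W=0
Move 6: W@(0,2) -> caps B=0 W=0
Move 7: B@(0,3) -> caps B=0 W=0
Move 8: W@(2,1) -> caps B=0 W=0
Move 9: B@(2,0) -> caps B=0 W=0
Move 10: W@(3,0) -> caps B=0 W=1

Answer: ..W.
..BW
BW..
W.WB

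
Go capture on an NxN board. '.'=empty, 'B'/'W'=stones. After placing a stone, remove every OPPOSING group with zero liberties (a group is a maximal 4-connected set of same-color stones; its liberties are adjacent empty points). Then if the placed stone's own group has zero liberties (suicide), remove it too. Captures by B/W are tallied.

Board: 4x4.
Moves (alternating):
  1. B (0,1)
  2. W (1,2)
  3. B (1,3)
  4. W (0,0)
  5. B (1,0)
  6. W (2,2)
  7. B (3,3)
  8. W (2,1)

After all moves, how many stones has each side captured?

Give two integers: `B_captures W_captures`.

Answer: 1 0

Derivation:
Move 1: B@(0,1) -> caps B=0 W=0
Move 2: W@(1,2) -> caps B=0 W=0
Move 3: B@(1,3) -> caps B=0 W=0
Move 4: W@(0,0) -> caps B=0 W=0
Move 5: B@(1,0) -> caps B=1 W=0
Move 6: W@(2,2) -> caps B=1 W=0
Move 7: B@(3,3) -> caps B=1 W=0
Move 8: W@(2,1) -> caps B=1 W=0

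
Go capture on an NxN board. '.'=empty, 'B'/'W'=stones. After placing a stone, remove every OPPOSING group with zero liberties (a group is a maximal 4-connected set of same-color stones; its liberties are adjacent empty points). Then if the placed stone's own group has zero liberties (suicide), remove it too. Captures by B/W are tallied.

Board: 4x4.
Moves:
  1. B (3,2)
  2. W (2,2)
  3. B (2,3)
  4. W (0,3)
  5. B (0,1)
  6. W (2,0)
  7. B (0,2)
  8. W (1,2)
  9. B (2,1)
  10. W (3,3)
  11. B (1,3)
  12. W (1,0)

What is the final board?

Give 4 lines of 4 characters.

Answer: .BB.
W.WB
WBWB
..B.

Derivation:
Move 1: B@(3,2) -> caps B=0 W=0
Move 2: W@(2,2) -> caps B=0 W=0
Move 3: B@(2,3) -> caps B=0 W=0
Move 4: W@(0,3) -> caps B=0 W=0
Move 5: B@(0,1) -> caps B=0 W=0
Move 6: W@(2,0) -> caps B=0 W=0
Move 7: B@(0,2) -> caps B=0 W=0
Move 8: W@(1,2) -> caps B=0 W=0
Move 9: B@(2,1) -> caps B=0 W=0
Move 10: W@(3,3) -> caps B=0 W=0
Move 11: B@(1,3) -> caps B=1 W=0
Move 12: W@(1,0) -> caps B=1 W=0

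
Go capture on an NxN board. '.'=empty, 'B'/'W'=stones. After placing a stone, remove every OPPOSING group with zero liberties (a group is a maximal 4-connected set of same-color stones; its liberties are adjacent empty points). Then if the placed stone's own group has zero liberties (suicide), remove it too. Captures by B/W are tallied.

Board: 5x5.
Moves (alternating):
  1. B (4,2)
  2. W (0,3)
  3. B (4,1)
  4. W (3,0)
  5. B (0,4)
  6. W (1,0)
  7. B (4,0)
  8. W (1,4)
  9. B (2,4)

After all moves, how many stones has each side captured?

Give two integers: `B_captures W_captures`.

Move 1: B@(4,2) -> caps B=0 W=0
Move 2: W@(0,3) -> caps B=0 W=0
Move 3: B@(4,1) -> caps B=0 W=0
Move 4: W@(3,0) -> caps B=0 W=0
Move 5: B@(0,4) -> caps B=0 W=0
Move 6: W@(1,0) -> caps B=0 W=0
Move 7: B@(4,0) -> caps B=0 W=0
Move 8: W@(1,4) -> caps B=0 W=1
Move 9: B@(2,4) -> caps B=0 W=1

Answer: 0 1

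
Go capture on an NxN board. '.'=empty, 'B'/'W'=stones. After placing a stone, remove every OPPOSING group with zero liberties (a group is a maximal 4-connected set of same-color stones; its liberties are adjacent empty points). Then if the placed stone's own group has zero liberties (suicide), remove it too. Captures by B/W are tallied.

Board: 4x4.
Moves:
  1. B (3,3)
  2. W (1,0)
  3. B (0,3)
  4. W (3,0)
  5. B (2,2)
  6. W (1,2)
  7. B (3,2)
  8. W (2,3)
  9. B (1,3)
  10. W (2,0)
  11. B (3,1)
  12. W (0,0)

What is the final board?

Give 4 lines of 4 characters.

Answer: W..B
W.WB
W.B.
WBBB

Derivation:
Move 1: B@(3,3) -> caps B=0 W=0
Move 2: W@(1,0) -> caps B=0 W=0
Move 3: B@(0,3) -> caps B=0 W=0
Move 4: W@(3,0) -> caps B=0 W=0
Move 5: B@(2,2) -> caps B=0 W=0
Move 6: W@(1,2) -> caps B=0 W=0
Move 7: B@(3,2) -> caps B=0 W=0
Move 8: W@(2,3) -> caps B=0 W=0
Move 9: B@(1,3) -> caps B=1 W=0
Move 10: W@(2,0) -> caps B=1 W=0
Move 11: B@(3,1) -> caps B=1 W=0
Move 12: W@(0,0) -> caps B=1 W=0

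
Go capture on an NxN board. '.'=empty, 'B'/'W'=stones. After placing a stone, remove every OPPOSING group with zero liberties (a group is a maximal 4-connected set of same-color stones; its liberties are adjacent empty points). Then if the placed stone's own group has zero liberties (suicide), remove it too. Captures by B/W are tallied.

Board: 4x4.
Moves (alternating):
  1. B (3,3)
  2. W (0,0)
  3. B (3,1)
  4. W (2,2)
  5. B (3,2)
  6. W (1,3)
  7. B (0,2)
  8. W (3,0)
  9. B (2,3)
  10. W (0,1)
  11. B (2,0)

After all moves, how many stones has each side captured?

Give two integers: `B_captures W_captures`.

Answer: 1 0

Derivation:
Move 1: B@(3,3) -> caps B=0 W=0
Move 2: W@(0,0) -> caps B=0 W=0
Move 3: B@(3,1) -> caps B=0 W=0
Move 4: W@(2,2) -> caps B=0 W=0
Move 5: B@(3,2) -> caps B=0 W=0
Move 6: W@(1,3) -> caps B=0 W=0
Move 7: B@(0,2) -> caps B=0 W=0
Move 8: W@(3,0) -> caps B=0 W=0
Move 9: B@(2,3) -> caps B=0 W=0
Move 10: W@(0,1) -> caps B=0 W=0
Move 11: B@(2,0) -> caps B=1 W=0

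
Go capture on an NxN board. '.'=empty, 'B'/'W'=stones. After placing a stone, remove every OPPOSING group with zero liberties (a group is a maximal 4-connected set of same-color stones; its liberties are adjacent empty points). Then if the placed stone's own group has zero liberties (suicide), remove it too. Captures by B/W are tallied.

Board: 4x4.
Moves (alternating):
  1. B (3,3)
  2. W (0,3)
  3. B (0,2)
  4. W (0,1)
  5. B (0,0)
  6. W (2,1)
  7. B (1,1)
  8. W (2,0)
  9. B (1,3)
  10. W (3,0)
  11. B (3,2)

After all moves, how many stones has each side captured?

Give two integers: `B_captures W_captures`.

Move 1: B@(3,3) -> caps B=0 W=0
Move 2: W@(0,3) -> caps B=0 W=0
Move 3: B@(0,2) -> caps B=0 W=0
Move 4: W@(0,1) -> caps B=0 W=0
Move 5: B@(0,0) -> caps B=0 W=0
Move 6: W@(2,1) -> caps B=0 W=0
Move 7: B@(1,1) -> caps B=1 W=0
Move 8: W@(2,0) -> caps B=1 W=0
Move 9: B@(1,3) -> caps B=2 W=0
Move 10: W@(3,0) -> caps B=2 W=0
Move 11: B@(3,2) -> caps B=2 W=0

Answer: 2 0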